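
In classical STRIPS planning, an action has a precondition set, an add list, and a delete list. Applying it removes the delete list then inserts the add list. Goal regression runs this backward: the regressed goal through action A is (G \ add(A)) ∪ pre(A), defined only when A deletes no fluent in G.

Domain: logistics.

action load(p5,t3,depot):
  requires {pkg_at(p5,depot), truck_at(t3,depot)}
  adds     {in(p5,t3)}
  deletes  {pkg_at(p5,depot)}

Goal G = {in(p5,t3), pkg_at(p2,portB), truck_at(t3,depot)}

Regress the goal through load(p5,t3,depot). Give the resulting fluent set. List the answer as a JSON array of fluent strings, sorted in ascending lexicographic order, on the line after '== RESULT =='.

Compute (G \ add) ∪ pre:
  G ∩ del = {}  (empty — regression defined)
  G \ add = {in(p5,t3), pkg_at(p2,portB), truck_at(t3,depot)} \ {in(p5,t3)} = {pkg_at(p2,portB), truck_at(t3,depot)}
  ∪ pre   = {pkg_at(p2,portB), truck_at(t3,depot)} ∪ {pkg_at(p5,depot), truck_at(t3,depot)}
          = {pkg_at(p2,portB), pkg_at(p5,depot), truck_at(t3,depot)}

== RESULT ==
["pkg_at(p2,portB)", "pkg_at(p5,depot)", "truck_at(t3,depot)"]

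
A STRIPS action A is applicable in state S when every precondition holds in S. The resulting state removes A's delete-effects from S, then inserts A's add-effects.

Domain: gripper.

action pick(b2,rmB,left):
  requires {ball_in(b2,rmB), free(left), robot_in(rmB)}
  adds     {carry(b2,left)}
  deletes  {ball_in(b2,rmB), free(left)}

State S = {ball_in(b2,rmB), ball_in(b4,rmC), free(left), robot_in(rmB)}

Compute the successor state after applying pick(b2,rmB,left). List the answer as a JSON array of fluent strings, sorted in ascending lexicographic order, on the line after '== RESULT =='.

Compute (S \ del) ∪ add:
  pre ⊆ S: {ball_in(b2,rmB), free(left), robot_in(rmB)} ⊆ S  — applicable
  S \ del = {ball_in(b4,rmC), robot_in(rmB)}
  ∪ add   = {ball_in(b4,rmC), carry(b2,left), robot_in(rmB)}

== RESULT ==
["ball_in(b4,rmC)", "carry(b2,left)", "robot_in(rmB)"]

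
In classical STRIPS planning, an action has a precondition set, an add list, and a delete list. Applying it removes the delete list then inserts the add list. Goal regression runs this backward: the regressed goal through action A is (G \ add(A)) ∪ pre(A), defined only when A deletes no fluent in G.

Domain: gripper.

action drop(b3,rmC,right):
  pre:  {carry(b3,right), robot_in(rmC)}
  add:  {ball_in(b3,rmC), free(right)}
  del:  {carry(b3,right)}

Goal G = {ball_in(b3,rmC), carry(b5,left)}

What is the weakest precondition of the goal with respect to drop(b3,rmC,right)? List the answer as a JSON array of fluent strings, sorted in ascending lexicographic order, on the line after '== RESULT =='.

Compute (G \ add) ∪ pre:
  G ∩ del = {}  (empty — regression defined)
  G \ add = {ball_in(b3,rmC), carry(b5,left)} \ {ball_in(b3,rmC), free(right)} = {carry(b5,left)}
  ∪ pre   = {carry(b5,left)} ∪ {carry(b3,right), robot_in(rmC)}
          = {carry(b3,right), carry(b5,left), robot_in(rmC)}

== RESULT ==
["carry(b3,right)", "carry(b5,left)", "robot_in(rmC)"]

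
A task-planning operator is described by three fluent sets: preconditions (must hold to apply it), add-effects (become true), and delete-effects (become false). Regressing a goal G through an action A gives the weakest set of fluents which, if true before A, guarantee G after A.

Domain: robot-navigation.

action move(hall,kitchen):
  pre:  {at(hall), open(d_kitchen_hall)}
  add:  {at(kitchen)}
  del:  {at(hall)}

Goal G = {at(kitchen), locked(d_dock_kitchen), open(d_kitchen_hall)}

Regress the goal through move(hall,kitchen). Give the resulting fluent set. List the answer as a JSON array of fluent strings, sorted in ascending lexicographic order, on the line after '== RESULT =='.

Compute (G \ add) ∪ pre:
  G ∩ del = {}  (empty — regression defined)
  G \ add = {at(kitchen), locked(d_dock_kitchen), open(d_kitchen_hall)} \ {at(kitchen)} = {locked(d_dock_kitchen), open(d_kitchen_hall)}
  ∪ pre   = {locked(d_dock_kitchen), open(d_kitchen_hall)} ∪ {at(hall), open(d_kitchen_hall)}
          = {at(hall), locked(d_dock_kitchen), open(d_kitchen_hall)}

== RESULT ==
["at(hall)", "locked(d_dock_kitchen)", "open(d_kitchen_hall)"]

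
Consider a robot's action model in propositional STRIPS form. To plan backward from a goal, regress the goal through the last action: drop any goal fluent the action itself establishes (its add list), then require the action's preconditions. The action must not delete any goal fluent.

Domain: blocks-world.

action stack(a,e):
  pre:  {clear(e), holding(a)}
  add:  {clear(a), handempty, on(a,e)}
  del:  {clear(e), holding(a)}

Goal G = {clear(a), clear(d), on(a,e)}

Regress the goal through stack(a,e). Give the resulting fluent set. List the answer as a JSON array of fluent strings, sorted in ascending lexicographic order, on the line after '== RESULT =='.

Regress:
  G ∩ del = {}  (empty — regression defined)
  G \ add = {clear(a), clear(d), on(a,e)} \ {clear(a), handempty, on(a,e)} = {clear(d)}
  ∪ pre   = {clear(d)} ∪ {clear(e), holding(a)}
          = {clear(d), clear(e), holding(a)}

== RESULT ==
["clear(d)", "clear(e)", "holding(a)"]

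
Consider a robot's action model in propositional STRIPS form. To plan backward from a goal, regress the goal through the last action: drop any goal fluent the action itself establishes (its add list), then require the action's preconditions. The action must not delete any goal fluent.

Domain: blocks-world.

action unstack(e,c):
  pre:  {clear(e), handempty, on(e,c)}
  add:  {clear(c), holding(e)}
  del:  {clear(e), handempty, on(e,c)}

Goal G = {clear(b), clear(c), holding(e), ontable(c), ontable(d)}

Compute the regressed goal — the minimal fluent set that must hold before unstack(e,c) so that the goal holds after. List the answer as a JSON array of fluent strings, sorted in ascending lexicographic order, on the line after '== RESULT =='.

Regress:
  G ∩ del = {}  (empty — regression defined)
  G \ add = {clear(b), clear(c), holding(e), ontable(c), ontable(d)} \ {clear(c), holding(e)} = {clear(b), ontable(c), ontable(d)}
  ∪ pre   = {clear(b), ontable(c), ontable(d)} ∪ {clear(e), handempty, on(e,c)}
          = {clear(b), clear(e), handempty, on(e,c), ontable(c), ontable(d)}

== RESULT ==
["clear(b)", "clear(e)", "handempty", "on(e,c)", "ontable(c)", "ontable(d)"]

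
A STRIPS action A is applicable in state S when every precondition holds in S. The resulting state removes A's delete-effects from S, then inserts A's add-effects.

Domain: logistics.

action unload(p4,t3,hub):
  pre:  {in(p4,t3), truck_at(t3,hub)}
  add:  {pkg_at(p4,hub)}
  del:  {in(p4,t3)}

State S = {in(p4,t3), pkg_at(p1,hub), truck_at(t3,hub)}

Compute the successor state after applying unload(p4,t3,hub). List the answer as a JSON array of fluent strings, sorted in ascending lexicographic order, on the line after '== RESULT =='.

Compute (S \ del) ∪ add:
  pre ⊆ S: {in(p4,t3), truck_at(t3,hub)} ⊆ S  — applicable
  S \ del = {pkg_at(p1,hub), truck_at(t3,hub)}
  ∪ add   = {pkg_at(p1,hub), pkg_at(p4,hub), truck_at(t3,hub)}

== RESULT ==
["pkg_at(p1,hub)", "pkg_at(p4,hub)", "truck_at(t3,hub)"]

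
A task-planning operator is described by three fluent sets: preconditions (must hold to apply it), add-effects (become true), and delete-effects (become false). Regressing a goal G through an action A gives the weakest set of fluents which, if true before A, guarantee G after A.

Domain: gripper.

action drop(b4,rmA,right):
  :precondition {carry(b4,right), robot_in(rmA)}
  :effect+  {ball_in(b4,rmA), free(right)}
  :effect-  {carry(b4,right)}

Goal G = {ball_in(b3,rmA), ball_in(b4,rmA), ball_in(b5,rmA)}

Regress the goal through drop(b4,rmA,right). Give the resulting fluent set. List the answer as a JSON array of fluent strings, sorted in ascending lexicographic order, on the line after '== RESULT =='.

Regress:
  G ∩ del = {}  (empty — regression defined)
  G \ add = {ball_in(b3,rmA), ball_in(b4,rmA), ball_in(b5,rmA)} \ {ball_in(b4,rmA), free(right)} = {ball_in(b3,rmA), ball_in(b5,rmA)}
  ∪ pre   = {ball_in(b3,rmA), ball_in(b5,rmA)} ∪ {carry(b4,right), robot_in(rmA)}
          = {ball_in(b3,rmA), ball_in(b5,rmA), carry(b4,right), robot_in(rmA)}

== RESULT ==
["ball_in(b3,rmA)", "ball_in(b5,rmA)", "carry(b4,right)", "robot_in(rmA)"]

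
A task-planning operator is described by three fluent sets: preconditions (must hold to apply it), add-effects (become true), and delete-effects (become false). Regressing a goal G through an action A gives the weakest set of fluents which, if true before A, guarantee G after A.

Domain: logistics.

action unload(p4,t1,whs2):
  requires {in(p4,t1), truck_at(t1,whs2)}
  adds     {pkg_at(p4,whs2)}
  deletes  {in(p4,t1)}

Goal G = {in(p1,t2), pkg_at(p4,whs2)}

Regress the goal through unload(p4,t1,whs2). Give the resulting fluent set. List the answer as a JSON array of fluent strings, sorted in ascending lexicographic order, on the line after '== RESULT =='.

Compute (G \ add) ∪ pre:
  G ∩ del = {}  (empty — regression defined)
  G \ add = {in(p1,t2), pkg_at(p4,whs2)} \ {pkg_at(p4,whs2)} = {in(p1,t2)}
  ∪ pre   = {in(p1,t2)} ∪ {in(p4,t1), truck_at(t1,whs2)}
          = {in(p1,t2), in(p4,t1), truck_at(t1,whs2)}

== RESULT ==
["in(p1,t2)", "in(p4,t1)", "truck_at(t1,whs2)"]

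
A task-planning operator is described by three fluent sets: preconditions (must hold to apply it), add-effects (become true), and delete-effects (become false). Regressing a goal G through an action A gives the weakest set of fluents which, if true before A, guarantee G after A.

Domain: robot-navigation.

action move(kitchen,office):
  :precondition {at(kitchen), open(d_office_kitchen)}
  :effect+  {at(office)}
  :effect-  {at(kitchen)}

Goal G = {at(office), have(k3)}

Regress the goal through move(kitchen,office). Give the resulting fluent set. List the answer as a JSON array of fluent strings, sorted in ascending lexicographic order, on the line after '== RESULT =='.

Regress:
  G ∩ del = {}  (empty — regression defined)
  G \ add = {at(office), have(k3)} \ {at(office)} = {have(k3)}
  ∪ pre   = {have(k3)} ∪ {at(kitchen), open(d_office_kitchen)}
          = {at(kitchen), have(k3), open(d_office_kitchen)}

== RESULT ==
["at(kitchen)", "have(k3)", "open(d_office_kitchen)"]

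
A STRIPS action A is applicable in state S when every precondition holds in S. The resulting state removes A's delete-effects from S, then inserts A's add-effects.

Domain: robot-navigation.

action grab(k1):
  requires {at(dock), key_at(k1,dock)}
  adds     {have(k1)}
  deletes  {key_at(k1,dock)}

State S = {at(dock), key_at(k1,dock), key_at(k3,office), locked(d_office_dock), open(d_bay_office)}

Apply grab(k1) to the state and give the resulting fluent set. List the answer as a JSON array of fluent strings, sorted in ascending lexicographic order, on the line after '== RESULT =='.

Compute (S \ del) ∪ add:
  pre ⊆ S: {at(dock), key_at(k1,dock)} ⊆ S  — applicable
  S \ del = {at(dock), key_at(k3,office), locked(d_office_dock), open(d_bay_office)}
  ∪ add   = {at(dock), have(k1), key_at(k3,office), locked(d_office_dock), open(d_bay_office)}

== RESULT ==
["at(dock)", "have(k1)", "key_at(k3,office)", "locked(d_office_dock)", "open(d_bay_office)"]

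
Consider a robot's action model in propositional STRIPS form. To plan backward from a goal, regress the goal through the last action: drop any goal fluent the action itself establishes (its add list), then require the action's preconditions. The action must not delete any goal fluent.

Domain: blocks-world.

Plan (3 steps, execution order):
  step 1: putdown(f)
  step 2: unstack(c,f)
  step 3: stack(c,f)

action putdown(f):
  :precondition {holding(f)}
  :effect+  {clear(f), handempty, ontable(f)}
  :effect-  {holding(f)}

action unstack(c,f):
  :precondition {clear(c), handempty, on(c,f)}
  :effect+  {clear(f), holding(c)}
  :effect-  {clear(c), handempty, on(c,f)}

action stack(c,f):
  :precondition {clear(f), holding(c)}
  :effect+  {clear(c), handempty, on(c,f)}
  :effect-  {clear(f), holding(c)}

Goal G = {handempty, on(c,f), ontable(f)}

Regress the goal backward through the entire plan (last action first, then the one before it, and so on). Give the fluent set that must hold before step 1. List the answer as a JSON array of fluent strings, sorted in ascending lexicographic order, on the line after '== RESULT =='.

Regress step by step:
  through step 3 (stack(c,f)): drop {handempty, on(c,f)}, keep {ontable(f)}, require {clear(f), holding(c)}
    → {clear(f), holding(c), ontable(f)}
  through step 2 (unstack(c,f)): drop {clear(f), holding(c)}, keep {ontable(f)}, require {clear(c), handempty, on(c,f)}
    → {clear(c), handempty, on(c,f), ontable(f)}
  through step 1 (putdown(f)): drop {handempty, ontable(f)}, keep {clear(c), on(c,f)}, require {holding(f)}
    → {clear(c), holding(f), on(c,f)}

== RESULT ==
["clear(c)", "holding(f)", "on(c,f)"]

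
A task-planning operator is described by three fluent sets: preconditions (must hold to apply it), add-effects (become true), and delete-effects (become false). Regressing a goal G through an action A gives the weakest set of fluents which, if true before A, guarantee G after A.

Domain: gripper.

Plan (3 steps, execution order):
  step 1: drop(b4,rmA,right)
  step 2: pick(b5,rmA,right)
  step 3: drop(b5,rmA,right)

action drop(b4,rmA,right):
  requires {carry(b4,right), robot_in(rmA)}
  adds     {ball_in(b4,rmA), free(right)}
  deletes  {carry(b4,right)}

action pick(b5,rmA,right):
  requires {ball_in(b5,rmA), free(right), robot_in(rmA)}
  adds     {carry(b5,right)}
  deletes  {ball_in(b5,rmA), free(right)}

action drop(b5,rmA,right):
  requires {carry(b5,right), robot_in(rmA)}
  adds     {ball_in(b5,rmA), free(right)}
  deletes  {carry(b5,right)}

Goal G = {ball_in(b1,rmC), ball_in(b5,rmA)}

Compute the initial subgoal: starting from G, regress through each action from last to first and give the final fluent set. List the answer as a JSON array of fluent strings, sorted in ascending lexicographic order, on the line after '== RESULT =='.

Regress step by step:
  through step 3 (drop(b5,rmA,right)): drop {ball_in(b5,rmA)}, keep {ball_in(b1,rmC)}, require {carry(b5,right), robot_in(rmA)}
    → {ball_in(b1,rmC), carry(b5,right), robot_in(rmA)}
  through step 2 (pick(b5,rmA,right)): drop {carry(b5,right)}, keep {ball_in(b1,rmC), robot_in(rmA)}, require {ball_in(b5,rmA), free(right), robot_in(rmA)}
    → {ball_in(b1,rmC), ball_in(b5,rmA), free(right), robot_in(rmA)}
  through step 1 (drop(b4,rmA,right)): drop {free(right)}, keep {ball_in(b1,rmC), ball_in(b5,rmA), robot_in(rmA)}, require {carry(b4,right), robot_in(rmA)}
    → {ball_in(b1,rmC), ball_in(b5,rmA), carry(b4,right), robot_in(rmA)}

== RESULT ==
["ball_in(b1,rmC)", "ball_in(b5,rmA)", "carry(b4,right)", "robot_in(rmA)"]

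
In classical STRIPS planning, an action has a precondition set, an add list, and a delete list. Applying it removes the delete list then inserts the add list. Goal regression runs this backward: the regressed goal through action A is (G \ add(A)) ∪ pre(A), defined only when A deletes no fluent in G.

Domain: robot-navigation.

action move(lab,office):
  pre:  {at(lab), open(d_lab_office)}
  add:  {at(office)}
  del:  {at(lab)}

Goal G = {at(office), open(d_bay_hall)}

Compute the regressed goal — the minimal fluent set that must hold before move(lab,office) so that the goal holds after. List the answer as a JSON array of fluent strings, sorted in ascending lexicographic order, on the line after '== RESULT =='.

Compute (G \ add) ∪ pre:
  G ∩ del = {}  (empty — regression defined)
  G \ add = {at(office), open(d_bay_hall)} \ {at(office)} = {open(d_bay_hall)}
  ∪ pre   = {open(d_bay_hall)} ∪ {at(lab), open(d_lab_office)}
          = {at(lab), open(d_bay_hall), open(d_lab_office)}

== RESULT ==
["at(lab)", "open(d_bay_hall)", "open(d_lab_office)"]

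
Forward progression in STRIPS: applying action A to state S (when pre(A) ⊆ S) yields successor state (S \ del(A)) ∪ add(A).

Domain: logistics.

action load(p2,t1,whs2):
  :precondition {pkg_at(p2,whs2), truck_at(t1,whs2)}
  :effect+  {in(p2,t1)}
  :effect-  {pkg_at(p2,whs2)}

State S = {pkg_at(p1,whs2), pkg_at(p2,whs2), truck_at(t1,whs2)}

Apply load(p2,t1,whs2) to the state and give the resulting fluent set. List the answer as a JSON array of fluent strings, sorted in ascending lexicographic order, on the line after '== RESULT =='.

Compute (S \ del) ∪ add:
  pre ⊆ S: {pkg_at(p2,whs2), truck_at(t1,whs2)} ⊆ S  — applicable
  S \ del = {pkg_at(p1,whs2), truck_at(t1,whs2)}
  ∪ add   = {in(p2,t1), pkg_at(p1,whs2), truck_at(t1,whs2)}

== RESULT ==
["in(p2,t1)", "pkg_at(p1,whs2)", "truck_at(t1,whs2)"]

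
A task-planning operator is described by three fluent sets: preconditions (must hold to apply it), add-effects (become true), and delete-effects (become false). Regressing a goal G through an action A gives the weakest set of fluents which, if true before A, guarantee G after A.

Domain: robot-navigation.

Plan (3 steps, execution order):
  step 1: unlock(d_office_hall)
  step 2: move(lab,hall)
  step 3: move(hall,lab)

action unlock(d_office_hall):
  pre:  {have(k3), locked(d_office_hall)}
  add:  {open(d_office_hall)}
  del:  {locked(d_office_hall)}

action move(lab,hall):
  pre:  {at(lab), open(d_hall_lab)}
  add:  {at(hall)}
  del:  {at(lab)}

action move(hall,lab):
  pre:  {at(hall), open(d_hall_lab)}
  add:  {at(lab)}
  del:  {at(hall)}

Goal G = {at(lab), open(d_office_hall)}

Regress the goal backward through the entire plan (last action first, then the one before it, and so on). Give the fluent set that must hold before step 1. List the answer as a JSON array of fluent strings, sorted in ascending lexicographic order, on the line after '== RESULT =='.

Regress step by step:
  through step 3 (move(hall,lab)): drop {at(lab)}, keep {open(d_office_hall)}, require {at(hall), open(d_hall_lab)}
    → {at(hall), open(d_hall_lab), open(d_office_hall)}
  through step 2 (move(lab,hall)): drop {at(hall)}, keep {open(d_hall_lab), open(d_office_hall)}, require {at(lab), open(d_hall_lab)}
    → {at(lab), open(d_hall_lab), open(d_office_hall)}
  through step 1 (unlock(d_office_hall)): drop {open(d_office_hall)}, keep {at(lab), open(d_hall_lab)}, require {have(k3), locked(d_office_hall)}
    → {at(lab), have(k3), locked(d_office_hall), open(d_hall_lab)}

== RESULT ==
["at(lab)", "have(k3)", "locked(d_office_hall)", "open(d_hall_lab)"]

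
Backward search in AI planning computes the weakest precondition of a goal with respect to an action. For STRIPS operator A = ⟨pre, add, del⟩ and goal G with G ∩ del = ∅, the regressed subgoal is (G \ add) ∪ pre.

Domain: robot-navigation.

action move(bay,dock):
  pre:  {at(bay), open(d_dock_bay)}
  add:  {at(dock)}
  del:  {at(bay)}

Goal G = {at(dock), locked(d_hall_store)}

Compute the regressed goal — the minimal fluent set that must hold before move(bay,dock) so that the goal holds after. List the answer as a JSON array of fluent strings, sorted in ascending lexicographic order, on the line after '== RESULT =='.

Compute (G \ add) ∪ pre:
  G ∩ del = {}  (empty — regression defined)
  G \ add = {at(dock), locked(d_hall_store)} \ {at(dock)} = {locked(d_hall_store)}
  ∪ pre   = {locked(d_hall_store)} ∪ {at(bay), open(d_dock_bay)}
          = {at(bay), locked(d_hall_store), open(d_dock_bay)}

== RESULT ==
["at(bay)", "locked(d_hall_store)", "open(d_dock_bay)"]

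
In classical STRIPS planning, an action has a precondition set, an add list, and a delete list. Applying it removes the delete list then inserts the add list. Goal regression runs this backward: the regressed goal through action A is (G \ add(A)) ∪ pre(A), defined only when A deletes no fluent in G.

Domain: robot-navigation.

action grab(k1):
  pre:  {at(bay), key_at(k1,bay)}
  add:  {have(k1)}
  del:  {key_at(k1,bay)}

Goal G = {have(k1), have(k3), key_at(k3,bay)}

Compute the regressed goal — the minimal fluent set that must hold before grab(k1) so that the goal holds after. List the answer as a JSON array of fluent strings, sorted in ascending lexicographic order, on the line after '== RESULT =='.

Compute (G \ add) ∪ pre:
  G ∩ del = {}  (empty — regression defined)
  G \ add = {have(k1), have(k3), key_at(k3,bay)} \ {have(k1)} = {have(k3), key_at(k3,bay)}
  ∪ pre   = {have(k3), key_at(k3,bay)} ∪ {at(bay), key_at(k1,bay)}
          = {at(bay), have(k3), key_at(k1,bay), key_at(k3,bay)}

== RESULT ==
["at(bay)", "have(k3)", "key_at(k1,bay)", "key_at(k3,bay)"]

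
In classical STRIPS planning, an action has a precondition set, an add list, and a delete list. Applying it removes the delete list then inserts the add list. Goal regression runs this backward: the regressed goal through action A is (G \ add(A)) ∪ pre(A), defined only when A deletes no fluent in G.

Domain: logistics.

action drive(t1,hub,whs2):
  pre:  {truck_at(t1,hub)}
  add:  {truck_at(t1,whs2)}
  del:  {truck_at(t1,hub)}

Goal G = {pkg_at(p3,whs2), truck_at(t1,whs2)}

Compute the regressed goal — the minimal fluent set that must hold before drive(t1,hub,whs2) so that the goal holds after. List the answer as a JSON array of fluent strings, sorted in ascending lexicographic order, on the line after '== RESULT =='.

Compute (G \ add) ∪ pre:
  G ∩ del = {}  (empty — regression defined)
  G \ add = {pkg_at(p3,whs2), truck_at(t1,whs2)} \ {truck_at(t1,whs2)} = {pkg_at(p3,whs2)}
  ∪ pre   = {pkg_at(p3,whs2)} ∪ {truck_at(t1,hub)}
          = {pkg_at(p3,whs2), truck_at(t1,hub)}

== RESULT ==
["pkg_at(p3,whs2)", "truck_at(t1,hub)"]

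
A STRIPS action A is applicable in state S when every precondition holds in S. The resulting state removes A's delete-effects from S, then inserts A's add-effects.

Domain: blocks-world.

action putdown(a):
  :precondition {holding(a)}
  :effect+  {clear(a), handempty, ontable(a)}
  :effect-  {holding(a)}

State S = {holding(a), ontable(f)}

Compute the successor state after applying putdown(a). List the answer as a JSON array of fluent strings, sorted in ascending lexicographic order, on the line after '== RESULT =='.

Progress:
  pre ⊆ S: {holding(a)} ⊆ S  — applicable
  S \ del = {ontable(f)}
  ∪ add   = {clear(a), handempty, ontable(a), ontable(f)}

== RESULT ==
["clear(a)", "handempty", "ontable(a)", "ontable(f)"]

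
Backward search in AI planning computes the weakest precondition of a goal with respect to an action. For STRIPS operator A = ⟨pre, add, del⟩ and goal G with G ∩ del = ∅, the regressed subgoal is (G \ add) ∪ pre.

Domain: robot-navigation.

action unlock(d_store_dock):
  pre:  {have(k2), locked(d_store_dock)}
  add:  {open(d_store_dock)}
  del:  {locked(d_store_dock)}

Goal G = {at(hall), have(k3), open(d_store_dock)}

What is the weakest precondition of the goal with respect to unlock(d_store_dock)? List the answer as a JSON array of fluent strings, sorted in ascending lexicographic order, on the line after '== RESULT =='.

Compute (G \ add) ∪ pre:
  G ∩ del = {}  (empty — regression defined)
  G \ add = {at(hall), have(k3), open(d_store_dock)} \ {open(d_store_dock)} = {at(hall), have(k3)}
  ∪ pre   = {at(hall), have(k3)} ∪ {have(k2), locked(d_store_dock)}
          = {at(hall), have(k2), have(k3), locked(d_store_dock)}

== RESULT ==
["at(hall)", "have(k2)", "have(k3)", "locked(d_store_dock)"]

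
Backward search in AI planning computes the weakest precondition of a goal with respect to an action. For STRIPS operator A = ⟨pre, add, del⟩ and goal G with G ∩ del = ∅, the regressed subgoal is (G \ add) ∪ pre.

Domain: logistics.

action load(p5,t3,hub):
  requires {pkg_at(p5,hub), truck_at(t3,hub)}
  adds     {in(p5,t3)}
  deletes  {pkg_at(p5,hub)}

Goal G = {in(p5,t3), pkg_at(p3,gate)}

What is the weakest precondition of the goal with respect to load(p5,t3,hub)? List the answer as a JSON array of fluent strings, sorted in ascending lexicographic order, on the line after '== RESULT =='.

Regress:
  G ∩ del = {}  (empty — regression defined)
  G \ add = {in(p5,t3), pkg_at(p3,gate)} \ {in(p5,t3)} = {pkg_at(p3,gate)}
  ∪ pre   = {pkg_at(p3,gate)} ∪ {pkg_at(p5,hub), truck_at(t3,hub)}
          = {pkg_at(p3,gate), pkg_at(p5,hub), truck_at(t3,hub)}

== RESULT ==
["pkg_at(p3,gate)", "pkg_at(p5,hub)", "truck_at(t3,hub)"]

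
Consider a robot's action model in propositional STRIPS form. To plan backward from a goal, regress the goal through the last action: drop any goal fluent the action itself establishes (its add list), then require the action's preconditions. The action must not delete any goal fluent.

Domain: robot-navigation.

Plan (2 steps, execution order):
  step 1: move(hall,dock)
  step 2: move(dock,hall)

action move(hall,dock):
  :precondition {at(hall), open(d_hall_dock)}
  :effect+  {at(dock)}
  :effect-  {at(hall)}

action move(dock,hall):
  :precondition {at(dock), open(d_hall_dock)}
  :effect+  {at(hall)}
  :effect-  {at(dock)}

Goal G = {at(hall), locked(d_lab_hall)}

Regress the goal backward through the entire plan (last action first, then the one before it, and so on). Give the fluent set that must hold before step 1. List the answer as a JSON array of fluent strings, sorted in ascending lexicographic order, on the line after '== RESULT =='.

Regress step by step:
  through step 2 (move(dock,hall)): drop {at(hall)}, keep {locked(d_lab_hall)}, require {at(dock), open(d_hall_dock)}
    → {at(dock), locked(d_lab_hall), open(d_hall_dock)}
  through step 1 (move(hall,dock)): drop {at(dock)}, keep {locked(d_lab_hall), open(d_hall_dock)}, require {at(hall), open(d_hall_dock)}
    → {at(hall), locked(d_lab_hall), open(d_hall_dock)}

== RESULT ==
["at(hall)", "locked(d_lab_hall)", "open(d_hall_dock)"]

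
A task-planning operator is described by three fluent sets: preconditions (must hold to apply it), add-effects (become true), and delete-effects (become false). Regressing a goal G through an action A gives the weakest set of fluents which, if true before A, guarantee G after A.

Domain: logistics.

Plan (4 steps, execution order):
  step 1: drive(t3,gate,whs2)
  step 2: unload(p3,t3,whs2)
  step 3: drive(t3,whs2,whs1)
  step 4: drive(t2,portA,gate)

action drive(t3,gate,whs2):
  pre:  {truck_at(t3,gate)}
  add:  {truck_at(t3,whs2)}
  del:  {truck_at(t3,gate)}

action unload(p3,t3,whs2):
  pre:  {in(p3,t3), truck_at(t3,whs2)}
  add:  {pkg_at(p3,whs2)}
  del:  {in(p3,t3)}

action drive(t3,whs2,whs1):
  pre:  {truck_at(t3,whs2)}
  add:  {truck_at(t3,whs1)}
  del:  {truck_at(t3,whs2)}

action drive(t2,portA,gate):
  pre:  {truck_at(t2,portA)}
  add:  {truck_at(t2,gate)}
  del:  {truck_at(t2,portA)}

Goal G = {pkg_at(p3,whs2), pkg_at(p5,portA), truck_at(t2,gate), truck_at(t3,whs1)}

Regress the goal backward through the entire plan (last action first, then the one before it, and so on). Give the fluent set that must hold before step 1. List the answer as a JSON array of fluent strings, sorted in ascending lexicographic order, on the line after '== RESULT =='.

Work backward from the goal:
  through step 4 (drive(t2,portA,gate)): drop {truck_at(t2,gate)}, keep {pkg_at(p3,whs2), pkg_at(p5,portA), truck_at(t3,whs1)}, require {truck_at(t2,portA)}
    → {pkg_at(p3,whs2), pkg_at(p5,portA), truck_at(t2,portA), truck_at(t3,whs1)}
  through step 3 (drive(t3,whs2,whs1)): drop {truck_at(t3,whs1)}, keep {pkg_at(p3,whs2), pkg_at(p5,portA), truck_at(t2,portA)}, require {truck_at(t3,whs2)}
    → {pkg_at(p3,whs2), pkg_at(p5,portA), truck_at(t2,portA), truck_at(t3,whs2)}
  through step 2 (unload(p3,t3,whs2)): drop {pkg_at(p3,whs2)}, keep {pkg_at(p5,portA), truck_at(t2,portA), truck_at(t3,whs2)}, require {in(p3,t3), truck_at(t3,whs2)}
    → {in(p3,t3), pkg_at(p5,portA), truck_at(t2,portA), truck_at(t3,whs2)}
  through step 1 (drive(t3,gate,whs2)): drop {truck_at(t3,whs2)}, keep {in(p3,t3), pkg_at(p5,portA), truck_at(t2,portA)}, require {truck_at(t3,gate)}
    → {in(p3,t3), pkg_at(p5,portA), truck_at(t2,portA), truck_at(t3,gate)}

== RESULT ==
["in(p3,t3)", "pkg_at(p5,portA)", "truck_at(t2,portA)", "truck_at(t3,gate)"]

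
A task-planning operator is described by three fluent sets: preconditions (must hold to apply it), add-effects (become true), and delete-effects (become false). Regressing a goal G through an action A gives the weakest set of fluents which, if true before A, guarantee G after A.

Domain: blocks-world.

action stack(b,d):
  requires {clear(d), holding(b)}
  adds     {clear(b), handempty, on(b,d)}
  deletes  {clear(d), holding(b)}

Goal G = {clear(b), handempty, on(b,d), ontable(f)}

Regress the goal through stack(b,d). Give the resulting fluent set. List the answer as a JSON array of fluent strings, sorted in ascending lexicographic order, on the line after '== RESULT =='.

Compute (G \ add) ∪ pre:
  G ∩ del = {}  (empty — regression defined)
  G \ add = {clear(b), handempty, on(b,d), ontable(f)} \ {clear(b), handempty, on(b,d)} = {ontable(f)}
  ∪ pre   = {ontable(f)} ∪ {clear(d), holding(b)}
          = {clear(d), holding(b), ontable(f)}

== RESULT ==
["clear(d)", "holding(b)", "ontable(f)"]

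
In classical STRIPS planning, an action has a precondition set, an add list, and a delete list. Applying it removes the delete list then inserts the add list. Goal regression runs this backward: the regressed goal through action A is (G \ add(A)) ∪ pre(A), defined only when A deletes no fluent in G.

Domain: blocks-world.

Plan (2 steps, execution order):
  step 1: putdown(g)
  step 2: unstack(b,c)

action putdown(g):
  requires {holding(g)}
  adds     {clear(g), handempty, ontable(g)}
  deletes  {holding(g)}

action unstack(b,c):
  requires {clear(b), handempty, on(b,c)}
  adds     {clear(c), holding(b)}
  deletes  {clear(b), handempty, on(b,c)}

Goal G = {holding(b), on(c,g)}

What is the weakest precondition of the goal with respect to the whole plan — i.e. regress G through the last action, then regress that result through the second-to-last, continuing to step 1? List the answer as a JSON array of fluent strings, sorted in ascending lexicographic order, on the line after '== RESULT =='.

Regress step by step:
  through step 2 (unstack(b,c)): drop {holding(b)}, keep {on(c,g)}, require {clear(b), handempty, on(b,c)}
    → {clear(b), handempty, on(b,c), on(c,g)}
  through step 1 (putdown(g)): drop {handempty}, keep {clear(b), on(b,c), on(c,g)}, require {holding(g)}
    → {clear(b), holding(g), on(b,c), on(c,g)}

== RESULT ==
["clear(b)", "holding(g)", "on(b,c)", "on(c,g)"]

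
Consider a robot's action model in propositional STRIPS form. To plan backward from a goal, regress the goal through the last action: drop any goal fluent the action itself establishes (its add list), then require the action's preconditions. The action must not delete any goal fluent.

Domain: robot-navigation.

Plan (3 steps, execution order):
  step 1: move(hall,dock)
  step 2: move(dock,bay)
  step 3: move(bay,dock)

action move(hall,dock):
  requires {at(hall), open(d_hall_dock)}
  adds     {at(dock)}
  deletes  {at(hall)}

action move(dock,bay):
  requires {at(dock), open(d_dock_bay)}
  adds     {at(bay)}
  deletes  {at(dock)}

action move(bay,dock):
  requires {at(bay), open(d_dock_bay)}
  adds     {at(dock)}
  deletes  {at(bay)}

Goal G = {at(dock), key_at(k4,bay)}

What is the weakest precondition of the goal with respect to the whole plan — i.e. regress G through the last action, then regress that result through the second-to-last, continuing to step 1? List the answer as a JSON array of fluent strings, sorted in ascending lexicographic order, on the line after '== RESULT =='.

Regress step by step:
  through step 3 (move(bay,dock)): drop {at(dock)}, keep {key_at(k4,bay)}, require {at(bay), open(d_dock_bay)}
    → {at(bay), key_at(k4,bay), open(d_dock_bay)}
  through step 2 (move(dock,bay)): drop {at(bay)}, keep {key_at(k4,bay), open(d_dock_bay)}, require {at(dock), open(d_dock_bay)}
    → {at(dock), key_at(k4,bay), open(d_dock_bay)}
  through step 1 (move(hall,dock)): drop {at(dock)}, keep {key_at(k4,bay), open(d_dock_bay)}, require {at(hall), open(d_hall_dock)}
    → {at(hall), key_at(k4,bay), open(d_dock_bay), open(d_hall_dock)}

== RESULT ==
["at(hall)", "key_at(k4,bay)", "open(d_dock_bay)", "open(d_hall_dock)"]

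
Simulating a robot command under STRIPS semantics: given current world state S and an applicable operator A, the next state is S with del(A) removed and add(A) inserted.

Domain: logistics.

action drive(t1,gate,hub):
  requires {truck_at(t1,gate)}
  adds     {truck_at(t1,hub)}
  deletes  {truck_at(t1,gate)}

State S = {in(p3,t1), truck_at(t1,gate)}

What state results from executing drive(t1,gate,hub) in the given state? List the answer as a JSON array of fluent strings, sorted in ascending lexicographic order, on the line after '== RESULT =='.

Compute (S \ del) ∪ add:
  pre ⊆ S: {truck_at(t1,gate)} ⊆ S  — applicable
  S \ del = {in(p3,t1)}
  ∪ add   = {in(p3,t1), truck_at(t1,hub)}

== RESULT ==
["in(p3,t1)", "truck_at(t1,hub)"]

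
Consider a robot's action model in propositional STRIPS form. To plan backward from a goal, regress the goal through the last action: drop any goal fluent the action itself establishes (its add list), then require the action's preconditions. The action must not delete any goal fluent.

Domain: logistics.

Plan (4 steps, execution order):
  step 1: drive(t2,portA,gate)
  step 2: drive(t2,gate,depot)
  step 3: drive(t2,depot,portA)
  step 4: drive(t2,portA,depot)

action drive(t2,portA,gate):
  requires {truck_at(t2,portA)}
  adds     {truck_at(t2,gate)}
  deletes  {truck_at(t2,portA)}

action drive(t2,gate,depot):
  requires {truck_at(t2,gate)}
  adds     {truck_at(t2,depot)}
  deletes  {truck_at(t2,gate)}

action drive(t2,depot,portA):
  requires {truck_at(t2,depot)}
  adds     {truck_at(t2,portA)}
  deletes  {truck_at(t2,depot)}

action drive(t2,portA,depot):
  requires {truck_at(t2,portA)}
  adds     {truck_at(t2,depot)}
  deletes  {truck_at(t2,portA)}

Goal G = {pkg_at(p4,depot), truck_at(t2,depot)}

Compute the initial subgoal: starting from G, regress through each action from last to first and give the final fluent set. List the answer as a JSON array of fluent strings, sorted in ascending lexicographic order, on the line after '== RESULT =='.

Work backward from the goal:
  through step 4 (drive(t2,portA,depot)): drop {truck_at(t2,depot)}, keep {pkg_at(p4,depot)}, require {truck_at(t2,portA)}
    → {pkg_at(p4,depot), truck_at(t2,portA)}
  through step 3 (drive(t2,depot,portA)): drop {truck_at(t2,portA)}, keep {pkg_at(p4,depot)}, require {truck_at(t2,depot)}
    → {pkg_at(p4,depot), truck_at(t2,depot)}
  through step 2 (drive(t2,gate,depot)): drop {truck_at(t2,depot)}, keep {pkg_at(p4,depot)}, require {truck_at(t2,gate)}
    → {pkg_at(p4,depot), truck_at(t2,gate)}
  through step 1 (drive(t2,portA,gate)): drop {truck_at(t2,gate)}, keep {pkg_at(p4,depot)}, require {truck_at(t2,portA)}
    → {pkg_at(p4,depot), truck_at(t2,portA)}

== RESULT ==
["pkg_at(p4,depot)", "truck_at(t2,portA)"]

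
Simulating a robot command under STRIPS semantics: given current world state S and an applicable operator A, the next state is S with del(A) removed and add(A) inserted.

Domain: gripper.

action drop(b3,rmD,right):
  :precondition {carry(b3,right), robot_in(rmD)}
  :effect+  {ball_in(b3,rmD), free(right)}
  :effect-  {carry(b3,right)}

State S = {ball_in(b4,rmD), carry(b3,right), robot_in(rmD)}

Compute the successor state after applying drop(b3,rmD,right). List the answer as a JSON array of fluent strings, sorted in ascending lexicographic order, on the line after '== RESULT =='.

Compute (S \ del) ∪ add:
  pre ⊆ S: {carry(b3,right), robot_in(rmD)} ⊆ S  — applicable
  S \ del = {ball_in(b4,rmD), robot_in(rmD)}
  ∪ add   = {ball_in(b3,rmD), ball_in(b4,rmD), free(right), robot_in(rmD)}

== RESULT ==
["ball_in(b3,rmD)", "ball_in(b4,rmD)", "free(right)", "robot_in(rmD)"]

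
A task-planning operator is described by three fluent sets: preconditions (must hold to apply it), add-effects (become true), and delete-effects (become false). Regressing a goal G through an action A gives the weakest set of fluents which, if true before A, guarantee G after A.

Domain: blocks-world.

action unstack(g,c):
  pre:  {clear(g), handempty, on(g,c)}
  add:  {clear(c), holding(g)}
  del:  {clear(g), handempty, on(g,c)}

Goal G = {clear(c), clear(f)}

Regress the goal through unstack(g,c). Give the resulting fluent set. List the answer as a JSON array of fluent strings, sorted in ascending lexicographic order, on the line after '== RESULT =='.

Compute (G \ add) ∪ pre:
  G ∩ del = {}  (empty — regression defined)
  G \ add = {clear(c), clear(f)} \ {clear(c), holding(g)} = {clear(f)}
  ∪ pre   = {clear(f)} ∪ {clear(g), handempty, on(g,c)}
          = {clear(f), clear(g), handempty, on(g,c)}

== RESULT ==
["clear(f)", "clear(g)", "handempty", "on(g,c)"]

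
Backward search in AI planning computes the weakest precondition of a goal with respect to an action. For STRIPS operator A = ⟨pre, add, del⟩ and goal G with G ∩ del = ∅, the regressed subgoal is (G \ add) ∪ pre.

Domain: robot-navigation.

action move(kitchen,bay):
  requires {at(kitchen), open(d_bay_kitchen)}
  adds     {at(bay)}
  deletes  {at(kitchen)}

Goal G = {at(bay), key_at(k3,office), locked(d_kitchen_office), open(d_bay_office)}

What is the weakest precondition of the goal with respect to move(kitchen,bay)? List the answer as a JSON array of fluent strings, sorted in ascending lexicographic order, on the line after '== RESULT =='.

Regress:
  G ∩ del = {}  (empty — regression defined)
  G \ add = {at(bay), key_at(k3,office), locked(d_kitchen_office), open(d_bay_office)} \ {at(bay)} = {key_at(k3,office), locked(d_kitchen_office), open(d_bay_office)}
  ∪ pre   = {key_at(k3,office), locked(d_kitchen_office), open(d_bay_office)} ∪ {at(kitchen), open(d_bay_kitchen)}
          = {at(kitchen), key_at(k3,office), locked(d_kitchen_office), open(d_bay_kitchen), open(d_bay_office)}

== RESULT ==
["at(kitchen)", "key_at(k3,office)", "locked(d_kitchen_office)", "open(d_bay_kitchen)", "open(d_bay_office)"]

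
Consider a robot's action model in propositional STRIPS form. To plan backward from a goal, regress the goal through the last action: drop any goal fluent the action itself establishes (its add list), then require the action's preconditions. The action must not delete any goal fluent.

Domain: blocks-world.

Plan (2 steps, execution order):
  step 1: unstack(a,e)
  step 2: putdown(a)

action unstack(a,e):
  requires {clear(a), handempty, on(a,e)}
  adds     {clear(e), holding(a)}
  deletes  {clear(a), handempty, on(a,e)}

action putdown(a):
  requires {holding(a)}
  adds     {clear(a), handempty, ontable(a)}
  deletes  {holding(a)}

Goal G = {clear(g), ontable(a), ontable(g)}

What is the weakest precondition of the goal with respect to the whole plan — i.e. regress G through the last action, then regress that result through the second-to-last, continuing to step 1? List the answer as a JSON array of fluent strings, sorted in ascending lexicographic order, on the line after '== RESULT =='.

Work backward from the goal:
  through step 2 (putdown(a)): drop {ontable(a)}, keep {clear(g), ontable(g)}, require {holding(a)}
    → {clear(g), holding(a), ontable(g)}
  through step 1 (unstack(a,e)): drop {holding(a)}, keep {clear(g), ontable(g)}, require {clear(a), handempty, on(a,e)}
    → {clear(a), clear(g), handempty, on(a,e), ontable(g)}

== RESULT ==
["clear(a)", "clear(g)", "handempty", "on(a,e)", "ontable(g)"]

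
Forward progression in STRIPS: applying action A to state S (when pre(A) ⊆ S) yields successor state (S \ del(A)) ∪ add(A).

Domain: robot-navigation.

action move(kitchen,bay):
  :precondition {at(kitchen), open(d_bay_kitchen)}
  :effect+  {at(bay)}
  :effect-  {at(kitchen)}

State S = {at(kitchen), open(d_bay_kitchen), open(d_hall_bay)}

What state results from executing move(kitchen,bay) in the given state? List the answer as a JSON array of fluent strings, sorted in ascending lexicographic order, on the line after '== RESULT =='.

Compute (S \ del) ∪ add:
  pre ⊆ S: {at(kitchen), open(d_bay_kitchen)} ⊆ S  — applicable
  S \ del = {open(d_bay_kitchen), open(d_hall_bay)}
  ∪ add   = {at(bay), open(d_bay_kitchen), open(d_hall_bay)}

== RESULT ==
["at(bay)", "open(d_bay_kitchen)", "open(d_hall_bay)"]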